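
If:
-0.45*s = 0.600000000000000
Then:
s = -1.33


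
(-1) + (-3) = -4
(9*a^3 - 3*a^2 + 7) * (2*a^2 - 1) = 18*a^5 - 6*a^4 - 9*a^3 + 17*a^2 - 7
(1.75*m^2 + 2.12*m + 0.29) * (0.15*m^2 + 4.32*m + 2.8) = 0.2625*m^4 + 7.878*m^3 + 14.1019*m^2 + 7.1888*m + 0.812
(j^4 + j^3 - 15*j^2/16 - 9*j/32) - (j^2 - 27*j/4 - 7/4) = j^4 + j^3 - 31*j^2/16 + 207*j/32 + 7/4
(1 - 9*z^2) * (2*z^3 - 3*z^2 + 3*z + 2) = -18*z^5 + 27*z^4 - 25*z^3 - 21*z^2 + 3*z + 2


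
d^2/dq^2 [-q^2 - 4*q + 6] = -2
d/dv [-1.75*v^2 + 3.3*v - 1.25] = 3.3 - 3.5*v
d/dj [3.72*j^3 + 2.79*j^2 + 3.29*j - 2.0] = 11.16*j^2 + 5.58*j + 3.29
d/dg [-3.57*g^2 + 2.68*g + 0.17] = 2.68 - 7.14*g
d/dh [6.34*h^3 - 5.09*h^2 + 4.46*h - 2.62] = 19.02*h^2 - 10.18*h + 4.46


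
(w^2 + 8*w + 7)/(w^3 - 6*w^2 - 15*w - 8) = (w + 7)/(w^2 - 7*w - 8)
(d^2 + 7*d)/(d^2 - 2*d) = (d + 7)/(d - 2)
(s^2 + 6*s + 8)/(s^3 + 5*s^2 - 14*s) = (s^2 + 6*s + 8)/(s*(s^2 + 5*s - 14))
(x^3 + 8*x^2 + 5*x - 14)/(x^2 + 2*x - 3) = (x^2 + 9*x + 14)/(x + 3)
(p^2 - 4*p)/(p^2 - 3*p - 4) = p/(p + 1)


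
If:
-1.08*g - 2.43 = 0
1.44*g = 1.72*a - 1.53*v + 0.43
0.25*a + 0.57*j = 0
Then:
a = 0.88953488372093*v - 2.13372093023256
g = -2.25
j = 0.935842513259894 - 0.390146878824969*v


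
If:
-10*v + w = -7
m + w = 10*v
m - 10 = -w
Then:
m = 7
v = 1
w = 3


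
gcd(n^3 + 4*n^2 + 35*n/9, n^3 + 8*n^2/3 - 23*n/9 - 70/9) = n + 7/3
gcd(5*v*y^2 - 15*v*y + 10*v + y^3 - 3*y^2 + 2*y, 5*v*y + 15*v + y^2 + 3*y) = 5*v + y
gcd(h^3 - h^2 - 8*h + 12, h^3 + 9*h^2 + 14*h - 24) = 1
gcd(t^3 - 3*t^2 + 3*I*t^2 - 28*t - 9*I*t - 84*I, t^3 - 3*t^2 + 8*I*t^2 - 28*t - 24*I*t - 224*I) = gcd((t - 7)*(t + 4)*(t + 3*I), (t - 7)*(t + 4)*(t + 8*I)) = t^2 - 3*t - 28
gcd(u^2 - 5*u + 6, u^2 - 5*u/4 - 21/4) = u - 3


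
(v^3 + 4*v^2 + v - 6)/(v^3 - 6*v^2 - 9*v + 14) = (v + 3)/(v - 7)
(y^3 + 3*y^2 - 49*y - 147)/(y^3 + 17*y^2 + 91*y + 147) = (y - 7)/(y + 7)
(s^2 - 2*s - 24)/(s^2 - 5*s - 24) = (-s^2 + 2*s + 24)/(-s^2 + 5*s + 24)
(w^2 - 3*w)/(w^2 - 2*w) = (w - 3)/(w - 2)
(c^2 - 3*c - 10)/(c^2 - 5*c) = (c + 2)/c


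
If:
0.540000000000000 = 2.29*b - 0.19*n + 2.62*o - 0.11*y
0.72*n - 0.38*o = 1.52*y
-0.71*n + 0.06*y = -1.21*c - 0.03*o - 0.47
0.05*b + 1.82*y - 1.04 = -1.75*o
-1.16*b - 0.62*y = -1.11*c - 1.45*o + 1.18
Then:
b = -0.45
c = -0.23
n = 0.30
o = 0.62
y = -0.01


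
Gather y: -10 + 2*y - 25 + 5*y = 7*y - 35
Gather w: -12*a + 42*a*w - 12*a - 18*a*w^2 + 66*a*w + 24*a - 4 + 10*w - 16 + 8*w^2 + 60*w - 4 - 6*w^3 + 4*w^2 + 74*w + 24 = -6*w^3 + w^2*(12 - 18*a) + w*(108*a + 144)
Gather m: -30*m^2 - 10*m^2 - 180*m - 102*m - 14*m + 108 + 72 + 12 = -40*m^2 - 296*m + 192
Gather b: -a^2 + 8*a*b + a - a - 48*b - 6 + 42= -a^2 + b*(8*a - 48) + 36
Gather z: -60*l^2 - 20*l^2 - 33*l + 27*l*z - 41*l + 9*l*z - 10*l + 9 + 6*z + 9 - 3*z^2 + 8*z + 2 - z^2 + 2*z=-80*l^2 - 84*l - 4*z^2 + z*(36*l + 16) + 20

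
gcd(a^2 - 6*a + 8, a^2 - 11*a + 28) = a - 4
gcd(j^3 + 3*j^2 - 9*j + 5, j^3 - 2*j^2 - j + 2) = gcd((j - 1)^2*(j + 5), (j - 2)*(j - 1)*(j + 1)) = j - 1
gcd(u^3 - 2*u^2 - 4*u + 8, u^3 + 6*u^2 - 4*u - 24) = u^2 - 4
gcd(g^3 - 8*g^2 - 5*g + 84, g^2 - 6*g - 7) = g - 7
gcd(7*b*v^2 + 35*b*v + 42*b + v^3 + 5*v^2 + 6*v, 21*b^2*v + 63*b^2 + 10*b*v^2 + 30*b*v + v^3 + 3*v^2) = 7*b*v + 21*b + v^2 + 3*v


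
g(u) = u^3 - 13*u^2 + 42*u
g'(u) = 3*u^2 - 26*u + 42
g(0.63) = 21.55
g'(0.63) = 26.81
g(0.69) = 23.12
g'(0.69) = 25.49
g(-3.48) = -345.74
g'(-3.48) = 168.81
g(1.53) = 37.41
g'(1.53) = 9.24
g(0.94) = 28.82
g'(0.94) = 20.21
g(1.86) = 39.58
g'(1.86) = 4.02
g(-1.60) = -104.58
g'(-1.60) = 91.28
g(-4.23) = -485.95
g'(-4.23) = 205.66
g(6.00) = 0.00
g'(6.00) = -6.00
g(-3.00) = -270.00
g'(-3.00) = 147.00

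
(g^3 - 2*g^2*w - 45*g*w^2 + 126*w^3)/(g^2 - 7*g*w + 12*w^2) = (-g^2 - g*w + 42*w^2)/(-g + 4*w)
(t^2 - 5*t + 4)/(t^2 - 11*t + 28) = (t - 1)/(t - 7)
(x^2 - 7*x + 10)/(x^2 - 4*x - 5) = (x - 2)/(x + 1)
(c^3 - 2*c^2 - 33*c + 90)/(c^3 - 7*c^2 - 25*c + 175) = (c^2 + 3*c - 18)/(c^2 - 2*c - 35)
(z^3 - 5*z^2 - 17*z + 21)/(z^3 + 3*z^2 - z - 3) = (z - 7)/(z + 1)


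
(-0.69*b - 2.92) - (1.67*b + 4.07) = -2.36*b - 6.99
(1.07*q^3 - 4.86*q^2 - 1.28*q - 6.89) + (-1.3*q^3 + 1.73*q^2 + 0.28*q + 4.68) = -0.23*q^3 - 3.13*q^2 - 1.0*q - 2.21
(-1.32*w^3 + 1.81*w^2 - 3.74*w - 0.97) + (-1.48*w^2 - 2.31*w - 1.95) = -1.32*w^3 + 0.33*w^2 - 6.05*w - 2.92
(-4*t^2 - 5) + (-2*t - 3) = -4*t^2 - 2*t - 8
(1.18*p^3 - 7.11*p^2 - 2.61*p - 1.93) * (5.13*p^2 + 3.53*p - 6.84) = 6.0534*p^5 - 32.3089*p^4 - 46.5588*p^3 + 29.5182*p^2 + 11.0395*p + 13.2012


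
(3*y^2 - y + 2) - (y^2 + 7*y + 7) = 2*y^2 - 8*y - 5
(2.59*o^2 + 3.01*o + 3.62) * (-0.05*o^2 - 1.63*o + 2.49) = -0.1295*o^4 - 4.3722*o^3 + 1.3618*o^2 + 1.5943*o + 9.0138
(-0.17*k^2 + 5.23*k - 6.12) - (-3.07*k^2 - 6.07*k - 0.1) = 2.9*k^2 + 11.3*k - 6.02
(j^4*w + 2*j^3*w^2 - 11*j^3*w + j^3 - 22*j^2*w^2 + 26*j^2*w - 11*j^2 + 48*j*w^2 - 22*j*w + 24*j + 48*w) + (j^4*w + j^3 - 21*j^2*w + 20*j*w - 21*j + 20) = 2*j^4*w + 2*j^3*w^2 - 11*j^3*w + 2*j^3 - 22*j^2*w^2 + 5*j^2*w - 11*j^2 + 48*j*w^2 - 2*j*w + 3*j + 48*w + 20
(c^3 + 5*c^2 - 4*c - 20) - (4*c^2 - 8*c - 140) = c^3 + c^2 + 4*c + 120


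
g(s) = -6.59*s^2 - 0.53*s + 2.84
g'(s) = -13.18*s - 0.53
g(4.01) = -105.25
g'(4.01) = -53.38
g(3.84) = -96.37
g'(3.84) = -51.14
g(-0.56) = 1.07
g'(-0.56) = 6.85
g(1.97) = -23.78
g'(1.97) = -26.49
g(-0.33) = 2.30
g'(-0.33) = 3.82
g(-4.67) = -138.41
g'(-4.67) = 61.02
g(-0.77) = -0.66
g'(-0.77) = 9.62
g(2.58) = -42.39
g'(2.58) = -34.53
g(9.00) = -535.72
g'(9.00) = -119.15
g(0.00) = 2.84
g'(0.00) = -0.53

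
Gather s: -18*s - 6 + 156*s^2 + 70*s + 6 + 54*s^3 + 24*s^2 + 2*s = 54*s^3 + 180*s^2 + 54*s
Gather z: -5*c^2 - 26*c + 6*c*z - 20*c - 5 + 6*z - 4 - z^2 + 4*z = -5*c^2 - 46*c - z^2 + z*(6*c + 10) - 9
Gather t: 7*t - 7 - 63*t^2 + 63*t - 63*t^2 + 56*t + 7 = -126*t^2 + 126*t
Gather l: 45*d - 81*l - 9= 45*d - 81*l - 9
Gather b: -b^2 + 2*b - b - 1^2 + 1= -b^2 + b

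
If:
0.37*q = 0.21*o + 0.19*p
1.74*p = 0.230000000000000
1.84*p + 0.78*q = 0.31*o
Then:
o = -2.23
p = 0.13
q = -1.20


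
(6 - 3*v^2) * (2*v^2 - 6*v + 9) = -6*v^4 + 18*v^3 - 15*v^2 - 36*v + 54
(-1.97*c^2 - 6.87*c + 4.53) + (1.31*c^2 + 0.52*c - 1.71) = -0.66*c^2 - 6.35*c + 2.82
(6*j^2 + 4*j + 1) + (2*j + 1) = 6*j^2 + 6*j + 2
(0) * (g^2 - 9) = 0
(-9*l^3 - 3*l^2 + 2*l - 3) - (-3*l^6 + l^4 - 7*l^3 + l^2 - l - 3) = 3*l^6 - l^4 - 2*l^3 - 4*l^2 + 3*l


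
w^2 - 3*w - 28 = (w - 7)*(w + 4)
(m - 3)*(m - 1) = m^2 - 4*m + 3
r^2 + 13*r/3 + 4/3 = (r + 1/3)*(r + 4)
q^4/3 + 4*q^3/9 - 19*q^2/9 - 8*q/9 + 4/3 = (q/3 + 1)*(q - 2)*(q - 2/3)*(q + 1)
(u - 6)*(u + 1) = u^2 - 5*u - 6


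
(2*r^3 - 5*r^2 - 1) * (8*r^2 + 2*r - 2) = 16*r^5 - 36*r^4 - 14*r^3 + 2*r^2 - 2*r + 2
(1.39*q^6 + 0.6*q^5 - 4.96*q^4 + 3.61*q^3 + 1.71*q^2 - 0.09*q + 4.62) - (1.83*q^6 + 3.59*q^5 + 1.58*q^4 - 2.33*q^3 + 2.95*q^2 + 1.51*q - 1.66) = -0.44*q^6 - 2.99*q^5 - 6.54*q^4 + 5.94*q^3 - 1.24*q^2 - 1.6*q + 6.28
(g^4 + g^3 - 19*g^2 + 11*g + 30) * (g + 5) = g^5 + 6*g^4 - 14*g^3 - 84*g^2 + 85*g + 150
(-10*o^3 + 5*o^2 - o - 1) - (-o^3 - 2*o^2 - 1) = -9*o^3 + 7*o^2 - o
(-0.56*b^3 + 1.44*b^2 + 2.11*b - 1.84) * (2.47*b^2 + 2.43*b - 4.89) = -1.3832*b^5 + 2.196*b^4 + 11.4493*b^3 - 6.4591*b^2 - 14.7891*b + 8.9976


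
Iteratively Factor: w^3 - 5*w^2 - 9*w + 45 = (w - 3)*(w^2 - 2*w - 15) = (w - 5)*(w - 3)*(w + 3)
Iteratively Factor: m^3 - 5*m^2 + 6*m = (m - 3)*(m^2 - 2*m) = m*(m - 3)*(m - 2)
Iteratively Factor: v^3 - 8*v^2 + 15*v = (v)*(v^2 - 8*v + 15) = v*(v - 5)*(v - 3)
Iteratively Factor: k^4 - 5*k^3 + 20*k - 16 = (k - 4)*(k^3 - k^2 - 4*k + 4) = (k - 4)*(k - 1)*(k^2 - 4) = (k - 4)*(k - 1)*(k + 2)*(k - 2)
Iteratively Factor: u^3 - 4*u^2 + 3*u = (u - 1)*(u^2 - 3*u) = u*(u - 1)*(u - 3)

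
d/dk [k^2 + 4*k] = 2*k + 4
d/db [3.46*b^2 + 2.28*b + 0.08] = 6.92*b + 2.28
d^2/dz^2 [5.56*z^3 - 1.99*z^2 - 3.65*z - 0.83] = 33.36*z - 3.98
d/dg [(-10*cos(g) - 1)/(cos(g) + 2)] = 19*sin(g)/(cos(g) + 2)^2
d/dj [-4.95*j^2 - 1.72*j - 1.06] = -9.9*j - 1.72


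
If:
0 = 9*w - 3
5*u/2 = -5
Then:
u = -2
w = 1/3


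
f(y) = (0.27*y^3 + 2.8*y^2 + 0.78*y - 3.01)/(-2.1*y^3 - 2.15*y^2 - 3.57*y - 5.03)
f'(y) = (0.81*y^2 + 5.6*y + 0.78)/(-2.1*y^3 - 2.15*y^2 - 3.57*y - 5.03) + (6.3*y^2 + 4.3*y + 3.57)*(0.27*y^3 + 2.8*y^2 + 0.78*y - 3.01)/(-2.1*y^3 - 2.15*y^2 - 3.57*y - 5.03)^2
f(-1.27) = -0.11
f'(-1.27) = -17.60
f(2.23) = -0.33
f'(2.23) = -0.05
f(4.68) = -0.32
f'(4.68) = 0.02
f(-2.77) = 0.32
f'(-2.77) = 0.13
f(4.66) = -0.32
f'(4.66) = 0.02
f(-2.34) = 0.38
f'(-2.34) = 0.15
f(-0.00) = 0.60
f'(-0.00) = -0.58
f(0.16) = 0.50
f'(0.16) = -0.69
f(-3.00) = 0.29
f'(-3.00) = 0.12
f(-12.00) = -0.02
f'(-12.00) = 0.01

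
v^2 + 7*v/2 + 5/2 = (v + 1)*(v + 5/2)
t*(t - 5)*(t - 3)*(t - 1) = t^4 - 9*t^3 + 23*t^2 - 15*t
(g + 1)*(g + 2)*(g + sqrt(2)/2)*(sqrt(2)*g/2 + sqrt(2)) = sqrt(2)*g^4/2 + g^3/2 + 5*sqrt(2)*g^3/2 + 5*g^2/2 + 4*sqrt(2)*g^2 + 2*sqrt(2)*g + 4*g + 2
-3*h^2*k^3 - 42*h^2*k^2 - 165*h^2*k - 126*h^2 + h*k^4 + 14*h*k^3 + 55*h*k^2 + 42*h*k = (-3*h + k)*(k + 6)*(k + 7)*(h*k + h)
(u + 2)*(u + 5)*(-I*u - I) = -I*u^3 - 8*I*u^2 - 17*I*u - 10*I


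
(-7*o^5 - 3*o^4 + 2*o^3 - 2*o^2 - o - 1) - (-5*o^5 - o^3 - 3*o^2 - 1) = -2*o^5 - 3*o^4 + 3*o^3 + o^2 - o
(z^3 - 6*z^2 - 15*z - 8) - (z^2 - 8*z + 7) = z^3 - 7*z^2 - 7*z - 15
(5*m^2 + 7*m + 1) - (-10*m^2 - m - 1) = 15*m^2 + 8*m + 2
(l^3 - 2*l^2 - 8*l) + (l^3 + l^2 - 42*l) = 2*l^3 - l^2 - 50*l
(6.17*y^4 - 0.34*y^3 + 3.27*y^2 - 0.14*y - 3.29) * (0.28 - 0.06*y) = -0.3702*y^5 + 1.748*y^4 - 0.2914*y^3 + 0.924*y^2 + 0.1582*y - 0.9212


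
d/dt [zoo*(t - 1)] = zoo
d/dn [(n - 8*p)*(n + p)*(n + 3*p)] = 3*n^2 - 8*n*p - 29*p^2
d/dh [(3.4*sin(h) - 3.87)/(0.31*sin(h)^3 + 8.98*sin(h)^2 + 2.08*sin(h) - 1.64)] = (-2.108*sin(h)^3 - 26.9329*sin(h)^2 + 69.5052*sin(h) + 2.4736)*cos(h)/(0.0961*sin(h)^6 + 5.5676*sin(h)^5 + 81.93*sin(h)^4 + 36.34*sin(h)^3 - 25.128*sin(h)^2 - 6.8224*sin(h) + 2.6896)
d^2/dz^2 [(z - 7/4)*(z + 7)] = 2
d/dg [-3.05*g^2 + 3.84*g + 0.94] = 3.84 - 6.1*g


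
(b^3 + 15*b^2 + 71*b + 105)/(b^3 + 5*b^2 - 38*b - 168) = (b^2 + 8*b + 15)/(b^2 - 2*b - 24)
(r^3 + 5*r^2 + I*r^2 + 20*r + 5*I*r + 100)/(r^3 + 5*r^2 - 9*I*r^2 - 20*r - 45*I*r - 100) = (r + 5*I)/(r - 5*I)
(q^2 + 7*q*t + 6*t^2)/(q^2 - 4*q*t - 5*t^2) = (q + 6*t)/(q - 5*t)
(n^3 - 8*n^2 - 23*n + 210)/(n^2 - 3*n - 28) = (n^2 - n - 30)/(n + 4)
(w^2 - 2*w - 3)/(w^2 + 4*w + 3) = (w - 3)/(w + 3)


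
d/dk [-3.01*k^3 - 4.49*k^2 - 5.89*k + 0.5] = -9.03*k^2 - 8.98*k - 5.89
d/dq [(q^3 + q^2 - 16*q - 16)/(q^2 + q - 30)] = (q^4 + 2*q^3 - 73*q^2 - 28*q + 496)/(q^4 + 2*q^3 - 59*q^2 - 60*q + 900)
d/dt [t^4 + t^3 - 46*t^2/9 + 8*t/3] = 4*t^3 + 3*t^2 - 92*t/9 + 8/3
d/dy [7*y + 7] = 7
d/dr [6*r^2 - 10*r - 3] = 12*r - 10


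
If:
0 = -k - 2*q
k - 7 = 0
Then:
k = 7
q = -7/2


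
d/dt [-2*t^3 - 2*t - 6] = -6*t^2 - 2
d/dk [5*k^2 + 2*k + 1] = 10*k + 2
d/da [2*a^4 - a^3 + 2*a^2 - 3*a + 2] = 8*a^3 - 3*a^2 + 4*a - 3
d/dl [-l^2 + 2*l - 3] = 2 - 2*l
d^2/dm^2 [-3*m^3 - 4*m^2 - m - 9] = -18*m - 8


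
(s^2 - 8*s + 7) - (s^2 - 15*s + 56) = 7*s - 49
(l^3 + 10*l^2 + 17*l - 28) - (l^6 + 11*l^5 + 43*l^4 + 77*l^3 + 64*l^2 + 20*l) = -l^6 - 11*l^5 - 43*l^4 - 76*l^3 - 54*l^2 - 3*l - 28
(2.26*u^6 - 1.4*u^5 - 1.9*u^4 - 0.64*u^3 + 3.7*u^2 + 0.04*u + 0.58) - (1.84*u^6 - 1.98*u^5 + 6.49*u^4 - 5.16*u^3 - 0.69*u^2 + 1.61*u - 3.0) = 0.42*u^6 + 0.58*u^5 - 8.39*u^4 + 4.52*u^3 + 4.39*u^2 - 1.57*u + 3.58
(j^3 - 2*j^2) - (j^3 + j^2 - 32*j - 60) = -3*j^2 + 32*j + 60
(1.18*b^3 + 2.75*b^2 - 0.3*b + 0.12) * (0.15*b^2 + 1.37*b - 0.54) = 0.177*b^5 + 2.0291*b^4 + 3.0853*b^3 - 1.878*b^2 + 0.3264*b - 0.0648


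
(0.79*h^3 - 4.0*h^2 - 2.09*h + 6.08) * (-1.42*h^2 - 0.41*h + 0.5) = -1.1218*h^5 + 5.3561*h^4 + 5.0028*h^3 - 9.7767*h^2 - 3.5378*h + 3.04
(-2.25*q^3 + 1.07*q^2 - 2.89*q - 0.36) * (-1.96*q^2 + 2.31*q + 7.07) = 4.41*q^5 - 7.2947*q^4 - 7.7714*q^3 + 1.5946*q^2 - 21.2639*q - 2.5452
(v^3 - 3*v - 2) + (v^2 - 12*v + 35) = v^3 + v^2 - 15*v + 33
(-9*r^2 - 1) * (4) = -36*r^2 - 4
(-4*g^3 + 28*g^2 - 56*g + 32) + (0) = -4*g^3 + 28*g^2 - 56*g + 32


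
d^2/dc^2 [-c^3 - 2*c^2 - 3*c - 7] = -6*c - 4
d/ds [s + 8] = 1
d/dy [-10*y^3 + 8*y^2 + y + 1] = -30*y^2 + 16*y + 1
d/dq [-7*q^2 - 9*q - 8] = -14*q - 9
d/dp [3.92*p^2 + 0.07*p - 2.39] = 7.84*p + 0.07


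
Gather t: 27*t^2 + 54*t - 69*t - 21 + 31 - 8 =27*t^2 - 15*t + 2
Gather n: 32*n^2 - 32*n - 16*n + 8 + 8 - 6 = 32*n^2 - 48*n + 10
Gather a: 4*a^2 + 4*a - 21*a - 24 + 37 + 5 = 4*a^2 - 17*a + 18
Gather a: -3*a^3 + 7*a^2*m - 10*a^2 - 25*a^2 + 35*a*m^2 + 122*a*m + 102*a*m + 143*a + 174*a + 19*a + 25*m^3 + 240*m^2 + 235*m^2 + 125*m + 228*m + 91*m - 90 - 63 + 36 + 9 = -3*a^3 + a^2*(7*m - 35) + a*(35*m^2 + 224*m + 336) + 25*m^3 + 475*m^2 + 444*m - 108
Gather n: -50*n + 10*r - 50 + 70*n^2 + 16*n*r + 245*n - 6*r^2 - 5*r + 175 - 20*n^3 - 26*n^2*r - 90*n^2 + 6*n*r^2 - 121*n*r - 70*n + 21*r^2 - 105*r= -20*n^3 + n^2*(-26*r - 20) + n*(6*r^2 - 105*r + 125) + 15*r^2 - 100*r + 125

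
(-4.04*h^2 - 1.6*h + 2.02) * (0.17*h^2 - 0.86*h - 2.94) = -0.6868*h^4 + 3.2024*h^3 + 13.597*h^2 + 2.9668*h - 5.9388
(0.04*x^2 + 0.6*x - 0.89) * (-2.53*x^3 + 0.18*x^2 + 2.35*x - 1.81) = -0.1012*x^5 - 1.5108*x^4 + 2.4537*x^3 + 1.1774*x^2 - 3.1775*x + 1.6109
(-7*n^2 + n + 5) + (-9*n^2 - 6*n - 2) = -16*n^2 - 5*n + 3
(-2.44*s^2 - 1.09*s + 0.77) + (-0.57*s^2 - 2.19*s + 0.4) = -3.01*s^2 - 3.28*s + 1.17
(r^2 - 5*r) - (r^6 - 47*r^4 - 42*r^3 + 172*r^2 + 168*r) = -r^6 + 47*r^4 + 42*r^3 - 171*r^2 - 173*r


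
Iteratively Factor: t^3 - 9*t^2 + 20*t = (t)*(t^2 - 9*t + 20) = t*(t - 4)*(t - 5)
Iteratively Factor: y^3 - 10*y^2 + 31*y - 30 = (y - 3)*(y^2 - 7*y + 10) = (y - 3)*(y - 2)*(y - 5)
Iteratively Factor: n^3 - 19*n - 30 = (n - 5)*(n^2 + 5*n + 6) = (n - 5)*(n + 3)*(n + 2)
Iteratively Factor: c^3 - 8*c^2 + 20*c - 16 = (c - 2)*(c^2 - 6*c + 8) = (c - 2)^2*(c - 4)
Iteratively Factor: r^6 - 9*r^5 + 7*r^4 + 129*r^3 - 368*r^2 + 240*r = (r - 1)*(r^5 - 8*r^4 - r^3 + 128*r^2 - 240*r) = (r - 5)*(r - 1)*(r^4 - 3*r^3 - 16*r^2 + 48*r) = (r - 5)*(r - 1)*(r + 4)*(r^3 - 7*r^2 + 12*r) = (r - 5)*(r - 4)*(r - 1)*(r + 4)*(r^2 - 3*r) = (r - 5)*(r - 4)*(r - 3)*(r - 1)*(r + 4)*(r)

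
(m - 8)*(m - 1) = m^2 - 9*m + 8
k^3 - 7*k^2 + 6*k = k*(k - 6)*(k - 1)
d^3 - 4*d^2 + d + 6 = (d - 3)*(d - 2)*(d + 1)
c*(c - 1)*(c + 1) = c^3 - c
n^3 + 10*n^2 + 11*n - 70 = (n - 2)*(n + 5)*(n + 7)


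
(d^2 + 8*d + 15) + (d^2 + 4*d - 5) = 2*d^2 + 12*d + 10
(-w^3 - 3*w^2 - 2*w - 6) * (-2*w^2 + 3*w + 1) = 2*w^5 + 3*w^4 - 6*w^3 + 3*w^2 - 20*w - 6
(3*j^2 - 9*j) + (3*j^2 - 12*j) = 6*j^2 - 21*j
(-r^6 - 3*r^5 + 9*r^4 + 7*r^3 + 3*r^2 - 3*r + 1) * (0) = 0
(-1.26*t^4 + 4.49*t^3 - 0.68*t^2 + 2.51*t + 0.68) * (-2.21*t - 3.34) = 2.7846*t^5 - 5.7145*t^4 - 13.4938*t^3 - 3.2759*t^2 - 9.8862*t - 2.2712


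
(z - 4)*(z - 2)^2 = z^3 - 8*z^2 + 20*z - 16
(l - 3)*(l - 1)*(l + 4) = l^3 - 13*l + 12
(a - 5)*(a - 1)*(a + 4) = a^3 - 2*a^2 - 19*a + 20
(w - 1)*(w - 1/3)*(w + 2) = w^3 + 2*w^2/3 - 7*w/3 + 2/3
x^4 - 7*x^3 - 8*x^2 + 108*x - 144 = (x - 6)*(x - 3)*(x - 2)*(x + 4)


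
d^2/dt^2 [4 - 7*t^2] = -14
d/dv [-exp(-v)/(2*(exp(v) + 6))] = (exp(v) + 3)*exp(-v)/(exp(2*v) + 12*exp(v) + 36)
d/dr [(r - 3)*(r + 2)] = 2*r - 1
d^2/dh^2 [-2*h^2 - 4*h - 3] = -4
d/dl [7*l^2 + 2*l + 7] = 14*l + 2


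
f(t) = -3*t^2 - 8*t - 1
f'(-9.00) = 46.00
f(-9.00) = -172.00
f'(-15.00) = 82.00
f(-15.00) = -556.00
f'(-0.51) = -4.94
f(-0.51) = 2.30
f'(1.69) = -18.14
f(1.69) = -23.09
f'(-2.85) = 9.10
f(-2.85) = -2.57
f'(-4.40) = 18.40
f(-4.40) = -23.88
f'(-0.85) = -2.90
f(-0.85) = 3.63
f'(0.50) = -11.00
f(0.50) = -5.75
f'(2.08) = -20.48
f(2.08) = -30.62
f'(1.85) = -19.10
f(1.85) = -26.07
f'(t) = -6*t - 8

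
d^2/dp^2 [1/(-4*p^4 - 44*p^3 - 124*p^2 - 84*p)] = (p*(6*p^2 + 33*p + 31)*(p^3 + 11*p^2 + 31*p + 21) - (4*p^3 + 33*p^2 + 62*p + 21)^2)/(2*p^3*(p^3 + 11*p^2 + 31*p + 21)^3)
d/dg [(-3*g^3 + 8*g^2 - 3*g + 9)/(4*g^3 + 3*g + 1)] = (-32*g^4 + 6*g^3 - 93*g^2 + 16*g - 30)/(16*g^6 + 24*g^4 + 8*g^3 + 9*g^2 + 6*g + 1)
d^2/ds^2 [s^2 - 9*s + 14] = 2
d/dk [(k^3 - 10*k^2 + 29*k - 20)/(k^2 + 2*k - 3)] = (k^2 + 6*k - 47)/(k^2 + 6*k + 9)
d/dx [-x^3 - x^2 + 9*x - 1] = -3*x^2 - 2*x + 9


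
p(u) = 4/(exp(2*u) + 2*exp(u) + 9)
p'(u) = 4*(-2*exp(2*u) - 2*exp(u))/(exp(2*u) + 2*exp(u) + 9)^2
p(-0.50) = 0.38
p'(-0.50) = -0.07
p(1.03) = 0.18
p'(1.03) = -0.17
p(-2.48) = 0.44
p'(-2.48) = -0.01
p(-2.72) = 0.44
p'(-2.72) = -0.01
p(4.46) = 0.00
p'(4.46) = -0.00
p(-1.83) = 0.43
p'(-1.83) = -0.02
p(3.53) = 0.00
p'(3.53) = -0.01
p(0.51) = 0.26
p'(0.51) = -0.16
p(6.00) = 0.00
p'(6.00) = 0.00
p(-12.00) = 0.44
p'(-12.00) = 0.00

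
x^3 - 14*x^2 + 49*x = x*(x - 7)^2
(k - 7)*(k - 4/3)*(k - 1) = k^3 - 28*k^2/3 + 53*k/3 - 28/3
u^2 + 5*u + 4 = (u + 1)*(u + 4)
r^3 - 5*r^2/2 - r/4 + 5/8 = (r - 5/2)*(r - 1/2)*(r + 1/2)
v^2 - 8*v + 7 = (v - 7)*(v - 1)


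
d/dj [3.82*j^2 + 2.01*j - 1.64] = 7.64*j + 2.01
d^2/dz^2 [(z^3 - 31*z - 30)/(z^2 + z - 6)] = 24*(-2*z^3 - 9*z^2 - 45*z - 33)/(z^6 + 3*z^5 - 15*z^4 - 35*z^3 + 90*z^2 + 108*z - 216)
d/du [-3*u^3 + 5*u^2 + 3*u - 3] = -9*u^2 + 10*u + 3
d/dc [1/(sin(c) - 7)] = -cos(c)/(sin(c) - 7)^2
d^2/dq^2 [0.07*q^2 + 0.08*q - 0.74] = 0.140000000000000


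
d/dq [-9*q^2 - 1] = -18*q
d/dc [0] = 0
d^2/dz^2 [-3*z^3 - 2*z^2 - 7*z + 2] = -18*z - 4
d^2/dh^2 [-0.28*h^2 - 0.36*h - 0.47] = -0.560000000000000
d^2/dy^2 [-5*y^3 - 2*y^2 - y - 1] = -30*y - 4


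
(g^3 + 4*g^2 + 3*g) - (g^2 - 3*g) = g^3 + 3*g^2 + 6*g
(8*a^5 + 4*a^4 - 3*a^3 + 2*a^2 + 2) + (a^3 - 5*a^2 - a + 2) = 8*a^5 + 4*a^4 - 2*a^3 - 3*a^2 - a + 4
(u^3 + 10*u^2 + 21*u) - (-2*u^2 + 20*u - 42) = u^3 + 12*u^2 + u + 42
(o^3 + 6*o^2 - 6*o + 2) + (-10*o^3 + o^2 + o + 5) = -9*o^3 + 7*o^2 - 5*o + 7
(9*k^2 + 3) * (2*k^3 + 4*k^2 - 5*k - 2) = 18*k^5 + 36*k^4 - 39*k^3 - 6*k^2 - 15*k - 6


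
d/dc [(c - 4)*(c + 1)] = 2*c - 3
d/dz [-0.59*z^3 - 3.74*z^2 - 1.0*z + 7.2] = -1.77*z^2 - 7.48*z - 1.0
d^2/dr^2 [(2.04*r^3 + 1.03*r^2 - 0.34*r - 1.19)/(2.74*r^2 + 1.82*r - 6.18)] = (1.4210854715202e-14*r^5 + 5.6843418860808e-14*r^4 + 67.224072*r^3 - 86.627712*r^2 + 397.325496*r + 22.843448)/(20.570824*r^6 + 40.991496*r^5 - 111.962976*r^4 - 178.881976*r^3 + 252.529632*r^2 + 208.530504*r - 236.029032)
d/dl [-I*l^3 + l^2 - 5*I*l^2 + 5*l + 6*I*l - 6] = -3*I*l^2 + l*(2 - 10*I) + 5 + 6*I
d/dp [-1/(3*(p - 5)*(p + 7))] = 2*(p + 1)/(3*(p - 5)^2*(p + 7)^2)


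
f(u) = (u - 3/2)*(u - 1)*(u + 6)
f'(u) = (u - 3/2)*(u - 1) + (u - 3/2)*(u + 6) + (u - 1)*(u + 6)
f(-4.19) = 53.45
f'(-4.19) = 9.84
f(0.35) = 4.75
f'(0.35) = -10.68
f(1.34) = -0.40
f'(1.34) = 1.27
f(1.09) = -0.26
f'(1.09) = -2.31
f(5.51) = 208.16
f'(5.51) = 116.15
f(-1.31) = 30.44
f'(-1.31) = -17.52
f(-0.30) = 13.34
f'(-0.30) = -15.33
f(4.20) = 88.13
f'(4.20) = 68.82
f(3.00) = 27.00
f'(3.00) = 34.50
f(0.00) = 9.00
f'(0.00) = -13.50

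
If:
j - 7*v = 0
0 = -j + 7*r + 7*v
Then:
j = 7*v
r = 0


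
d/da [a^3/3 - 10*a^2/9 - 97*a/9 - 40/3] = a^2 - 20*a/9 - 97/9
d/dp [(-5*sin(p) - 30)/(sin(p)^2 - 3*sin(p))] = 5*(cos(p) + 12/tan(p) - 18*cos(p)/sin(p)^2)/(sin(p) - 3)^2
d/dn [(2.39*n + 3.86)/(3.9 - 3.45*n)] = (78.1011*n - 88.2882)/(3.45*n - 3.9)^3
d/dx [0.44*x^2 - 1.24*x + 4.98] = 0.88*x - 1.24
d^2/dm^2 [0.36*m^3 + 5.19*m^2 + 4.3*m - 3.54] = 2.16*m + 10.38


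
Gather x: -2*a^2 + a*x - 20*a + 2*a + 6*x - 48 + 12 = -2*a^2 - 18*a + x*(a + 6) - 36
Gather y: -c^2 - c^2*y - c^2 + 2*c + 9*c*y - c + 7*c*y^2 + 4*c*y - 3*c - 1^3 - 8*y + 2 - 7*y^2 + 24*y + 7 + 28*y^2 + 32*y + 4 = -2*c^2 - 2*c + y^2*(7*c + 21) + y*(-c^2 + 13*c + 48) + 12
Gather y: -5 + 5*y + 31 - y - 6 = 4*y + 20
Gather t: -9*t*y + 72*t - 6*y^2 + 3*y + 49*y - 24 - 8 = t*(72 - 9*y) - 6*y^2 + 52*y - 32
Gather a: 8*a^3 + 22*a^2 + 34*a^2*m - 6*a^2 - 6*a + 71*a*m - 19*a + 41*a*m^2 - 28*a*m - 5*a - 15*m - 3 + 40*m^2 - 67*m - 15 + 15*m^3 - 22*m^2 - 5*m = 8*a^3 + a^2*(34*m + 16) + a*(41*m^2 + 43*m - 30) + 15*m^3 + 18*m^2 - 87*m - 18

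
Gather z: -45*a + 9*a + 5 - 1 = 4 - 36*a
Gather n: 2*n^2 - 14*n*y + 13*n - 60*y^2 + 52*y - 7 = 2*n^2 + n*(13 - 14*y) - 60*y^2 + 52*y - 7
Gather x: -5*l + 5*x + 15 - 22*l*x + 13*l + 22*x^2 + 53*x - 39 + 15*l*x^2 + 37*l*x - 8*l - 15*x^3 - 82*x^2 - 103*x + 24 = -15*x^3 + x^2*(15*l - 60) + x*(15*l - 45)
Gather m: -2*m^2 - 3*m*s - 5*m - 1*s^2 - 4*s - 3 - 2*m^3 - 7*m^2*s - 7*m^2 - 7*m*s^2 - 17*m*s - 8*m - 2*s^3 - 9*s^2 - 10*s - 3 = -2*m^3 + m^2*(-7*s - 9) + m*(-7*s^2 - 20*s - 13) - 2*s^3 - 10*s^2 - 14*s - 6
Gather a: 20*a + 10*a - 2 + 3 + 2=30*a + 3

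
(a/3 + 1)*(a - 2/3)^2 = a^3/3 + 5*a^2/9 - 32*a/27 + 4/9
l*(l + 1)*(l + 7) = l^3 + 8*l^2 + 7*l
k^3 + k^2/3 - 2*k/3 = k*(k - 2/3)*(k + 1)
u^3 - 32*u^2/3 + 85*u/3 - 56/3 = (u - 7)*(u - 8/3)*(u - 1)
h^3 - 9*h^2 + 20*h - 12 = (h - 6)*(h - 2)*(h - 1)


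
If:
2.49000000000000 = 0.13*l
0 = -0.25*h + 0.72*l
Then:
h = 55.16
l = 19.15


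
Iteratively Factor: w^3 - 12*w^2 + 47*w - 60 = (w - 5)*(w^2 - 7*w + 12) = (w - 5)*(w - 3)*(w - 4)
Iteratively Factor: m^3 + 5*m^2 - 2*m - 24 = (m + 3)*(m^2 + 2*m - 8) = (m + 3)*(m + 4)*(m - 2)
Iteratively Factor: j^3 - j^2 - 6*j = (j - 3)*(j^2 + 2*j) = (j - 3)*(j + 2)*(j)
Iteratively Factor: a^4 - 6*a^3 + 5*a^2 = (a)*(a^3 - 6*a^2 + 5*a) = a*(a - 1)*(a^2 - 5*a) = a*(a - 5)*(a - 1)*(a)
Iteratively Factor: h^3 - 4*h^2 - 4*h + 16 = (h - 4)*(h^2 - 4) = (h - 4)*(h + 2)*(h - 2)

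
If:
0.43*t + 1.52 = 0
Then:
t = -3.53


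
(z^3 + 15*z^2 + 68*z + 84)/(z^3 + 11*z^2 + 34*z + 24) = (z^2 + 9*z + 14)/(z^2 + 5*z + 4)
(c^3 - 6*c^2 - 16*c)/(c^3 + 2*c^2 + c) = (c^2 - 6*c - 16)/(c^2 + 2*c + 1)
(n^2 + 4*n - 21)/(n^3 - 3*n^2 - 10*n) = (-n^2 - 4*n + 21)/(n*(-n^2 + 3*n + 10))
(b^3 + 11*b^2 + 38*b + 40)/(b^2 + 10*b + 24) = (b^2 + 7*b + 10)/(b + 6)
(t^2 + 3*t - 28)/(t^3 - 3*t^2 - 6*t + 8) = (t + 7)/(t^2 + t - 2)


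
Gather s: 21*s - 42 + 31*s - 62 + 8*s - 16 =60*s - 120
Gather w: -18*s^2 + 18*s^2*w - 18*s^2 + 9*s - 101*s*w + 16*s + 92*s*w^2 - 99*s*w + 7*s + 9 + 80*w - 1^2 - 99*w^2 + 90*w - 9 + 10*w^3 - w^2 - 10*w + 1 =-36*s^2 + 32*s + 10*w^3 + w^2*(92*s - 100) + w*(18*s^2 - 200*s + 160)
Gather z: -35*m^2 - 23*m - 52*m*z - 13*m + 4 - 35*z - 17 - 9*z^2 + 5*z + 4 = -35*m^2 - 36*m - 9*z^2 + z*(-52*m - 30) - 9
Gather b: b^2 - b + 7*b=b^2 + 6*b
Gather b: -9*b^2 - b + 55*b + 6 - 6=-9*b^2 + 54*b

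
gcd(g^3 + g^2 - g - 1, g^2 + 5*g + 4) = g + 1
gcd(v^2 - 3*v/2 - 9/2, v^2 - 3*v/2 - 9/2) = v^2 - 3*v/2 - 9/2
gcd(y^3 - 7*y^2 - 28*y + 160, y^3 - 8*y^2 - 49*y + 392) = y - 8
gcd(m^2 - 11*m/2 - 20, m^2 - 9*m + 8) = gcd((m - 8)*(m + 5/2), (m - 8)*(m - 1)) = m - 8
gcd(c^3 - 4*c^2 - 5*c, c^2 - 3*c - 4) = c + 1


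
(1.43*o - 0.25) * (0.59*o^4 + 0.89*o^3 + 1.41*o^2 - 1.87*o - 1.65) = 0.8437*o^5 + 1.1252*o^4 + 1.7938*o^3 - 3.0266*o^2 - 1.892*o + 0.4125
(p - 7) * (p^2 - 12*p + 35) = p^3 - 19*p^2 + 119*p - 245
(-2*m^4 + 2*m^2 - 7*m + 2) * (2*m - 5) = -4*m^5 + 10*m^4 + 4*m^3 - 24*m^2 + 39*m - 10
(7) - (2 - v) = v + 5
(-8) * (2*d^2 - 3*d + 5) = -16*d^2 + 24*d - 40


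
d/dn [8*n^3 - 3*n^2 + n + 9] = 24*n^2 - 6*n + 1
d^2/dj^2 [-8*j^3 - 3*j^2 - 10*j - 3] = -48*j - 6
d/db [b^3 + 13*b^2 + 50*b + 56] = 3*b^2 + 26*b + 50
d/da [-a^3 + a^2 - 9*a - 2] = -3*a^2 + 2*a - 9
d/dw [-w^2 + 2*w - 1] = 2 - 2*w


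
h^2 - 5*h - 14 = (h - 7)*(h + 2)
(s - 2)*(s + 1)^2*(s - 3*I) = s^4 - 3*I*s^3 - 3*s^2 - 2*s + 9*I*s + 6*I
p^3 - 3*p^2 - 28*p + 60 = (p - 6)*(p - 2)*(p + 5)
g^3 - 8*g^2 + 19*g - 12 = (g - 4)*(g - 3)*(g - 1)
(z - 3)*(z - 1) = z^2 - 4*z + 3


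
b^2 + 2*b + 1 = (b + 1)^2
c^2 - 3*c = c*(c - 3)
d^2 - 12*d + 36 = (d - 6)^2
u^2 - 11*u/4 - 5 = (u - 4)*(u + 5/4)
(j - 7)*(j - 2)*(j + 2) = j^3 - 7*j^2 - 4*j + 28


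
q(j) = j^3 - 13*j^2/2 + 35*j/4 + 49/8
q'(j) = 3*j^2 - 13*j + 35/4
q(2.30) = 4.03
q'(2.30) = -5.28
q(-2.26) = -58.39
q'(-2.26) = 53.45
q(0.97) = 9.41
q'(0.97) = -1.04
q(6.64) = 70.40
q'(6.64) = 54.70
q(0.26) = 7.98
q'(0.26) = 5.57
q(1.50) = 8.00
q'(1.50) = -4.00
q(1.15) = 9.11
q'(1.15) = -2.23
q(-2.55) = -75.04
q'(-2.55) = 61.41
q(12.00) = 903.12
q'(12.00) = 284.75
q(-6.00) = -496.38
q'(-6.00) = 194.75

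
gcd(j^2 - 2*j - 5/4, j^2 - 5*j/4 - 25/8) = j - 5/2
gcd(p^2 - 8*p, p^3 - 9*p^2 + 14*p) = p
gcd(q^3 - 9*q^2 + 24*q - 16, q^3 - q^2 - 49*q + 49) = q - 1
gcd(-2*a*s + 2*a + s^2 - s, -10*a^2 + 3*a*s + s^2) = -2*a + s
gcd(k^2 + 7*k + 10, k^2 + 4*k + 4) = k + 2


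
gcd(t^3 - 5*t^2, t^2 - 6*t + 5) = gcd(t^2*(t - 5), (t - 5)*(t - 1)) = t - 5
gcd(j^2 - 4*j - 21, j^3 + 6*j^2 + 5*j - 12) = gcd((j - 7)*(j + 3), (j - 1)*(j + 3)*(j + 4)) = j + 3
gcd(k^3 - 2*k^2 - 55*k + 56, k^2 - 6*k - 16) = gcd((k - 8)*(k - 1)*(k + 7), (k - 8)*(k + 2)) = k - 8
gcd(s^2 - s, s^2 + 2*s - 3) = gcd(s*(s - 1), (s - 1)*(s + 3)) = s - 1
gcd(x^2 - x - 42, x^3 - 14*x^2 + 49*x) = x - 7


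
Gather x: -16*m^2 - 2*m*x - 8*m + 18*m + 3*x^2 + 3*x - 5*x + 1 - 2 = -16*m^2 + 10*m + 3*x^2 + x*(-2*m - 2) - 1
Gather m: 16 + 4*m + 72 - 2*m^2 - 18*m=-2*m^2 - 14*m + 88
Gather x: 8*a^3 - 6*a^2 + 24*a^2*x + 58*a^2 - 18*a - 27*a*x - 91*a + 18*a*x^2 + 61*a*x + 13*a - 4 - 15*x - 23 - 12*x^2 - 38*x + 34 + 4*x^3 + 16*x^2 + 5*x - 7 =8*a^3 + 52*a^2 - 96*a + 4*x^3 + x^2*(18*a + 4) + x*(24*a^2 + 34*a - 48)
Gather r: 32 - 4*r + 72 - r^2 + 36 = -r^2 - 4*r + 140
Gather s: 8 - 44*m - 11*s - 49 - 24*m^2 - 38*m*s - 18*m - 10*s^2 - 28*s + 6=-24*m^2 - 62*m - 10*s^2 + s*(-38*m - 39) - 35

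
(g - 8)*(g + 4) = g^2 - 4*g - 32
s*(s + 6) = s^2 + 6*s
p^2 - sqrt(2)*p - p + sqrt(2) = (p - 1)*(p - sqrt(2))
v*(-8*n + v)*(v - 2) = -8*n*v^2 + 16*n*v + v^3 - 2*v^2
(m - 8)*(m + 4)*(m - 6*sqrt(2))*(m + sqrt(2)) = m^4 - 5*sqrt(2)*m^3 - 4*m^3 - 44*m^2 + 20*sqrt(2)*m^2 + 48*m + 160*sqrt(2)*m + 384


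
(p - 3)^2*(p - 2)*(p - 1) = p^4 - 9*p^3 + 29*p^2 - 39*p + 18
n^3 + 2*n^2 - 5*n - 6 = (n - 2)*(n + 1)*(n + 3)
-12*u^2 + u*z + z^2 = (-3*u + z)*(4*u + z)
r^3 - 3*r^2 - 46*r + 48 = (r - 8)*(r - 1)*(r + 6)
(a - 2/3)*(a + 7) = a^2 + 19*a/3 - 14/3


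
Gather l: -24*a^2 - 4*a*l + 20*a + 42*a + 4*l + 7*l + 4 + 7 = -24*a^2 + 62*a + l*(11 - 4*a) + 11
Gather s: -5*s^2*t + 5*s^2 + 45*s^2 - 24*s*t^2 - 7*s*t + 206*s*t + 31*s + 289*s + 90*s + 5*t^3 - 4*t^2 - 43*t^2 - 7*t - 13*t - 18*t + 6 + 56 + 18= s^2*(50 - 5*t) + s*(-24*t^2 + 199*t + 410) + 5*t^3 - 47*t^2 - 38*t + 80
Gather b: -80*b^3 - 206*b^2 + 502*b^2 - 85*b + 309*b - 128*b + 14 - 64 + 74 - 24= -80*b^3 + 296*b^2 + 96*b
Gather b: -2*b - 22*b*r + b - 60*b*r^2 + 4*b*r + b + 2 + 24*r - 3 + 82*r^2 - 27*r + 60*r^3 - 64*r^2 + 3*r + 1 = b*(-60*r^2 - 18*r) + 60*r^3 + 18*r^2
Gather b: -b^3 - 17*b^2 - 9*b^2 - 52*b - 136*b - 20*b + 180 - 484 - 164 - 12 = -b^3 - 26*b^2 - 208*b - 480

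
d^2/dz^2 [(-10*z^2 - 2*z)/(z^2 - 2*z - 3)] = 4*(-11*z^3 - 45*z^2 - 9*z - 39)/(z^6 - 6*z^5 + 3*z^4 + 28*z^3 - 9*z^2 - 54*z - 27)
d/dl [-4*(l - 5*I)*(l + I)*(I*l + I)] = -12*I*l^2 - 8*l*(4 + I) - 16 - 20*I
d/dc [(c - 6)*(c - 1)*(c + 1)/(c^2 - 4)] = (c^4 - 11*c^2 + 36*c + 4)/(c^4 - 8*c^2 + 16)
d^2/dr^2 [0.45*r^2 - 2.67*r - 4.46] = 0.900000000000000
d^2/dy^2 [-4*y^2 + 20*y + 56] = -8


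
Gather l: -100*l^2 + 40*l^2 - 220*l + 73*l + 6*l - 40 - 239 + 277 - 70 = -60*l^2 - 141*l - 72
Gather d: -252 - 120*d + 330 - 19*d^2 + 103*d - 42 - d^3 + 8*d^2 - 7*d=-d^3 - 11*d^2 - 24*d + 36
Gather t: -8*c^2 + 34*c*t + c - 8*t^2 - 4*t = -8*c^2 + c - 8*t^2 + t*(34*c - 4)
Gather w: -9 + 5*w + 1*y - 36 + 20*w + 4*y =25*w + 5*y - 45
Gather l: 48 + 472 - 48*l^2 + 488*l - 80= -48*l^2 + 488*l + 440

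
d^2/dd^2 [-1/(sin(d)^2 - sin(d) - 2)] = (4*sin(d)^3 - 7*sin(d)^2 + 10*sin(d) - 6)/((sin(d) - 2)^3*(sin(d) + 1)^2)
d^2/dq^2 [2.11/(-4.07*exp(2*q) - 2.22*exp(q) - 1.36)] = (-2.11*(8.14*exp(q) + 2.22)*(16.28*exp(q) + 4.44)*exp(q) + (34.3508*exp(q) + 4.6842)*(4.07*exp(2*q) + 2.22*exp(q) + 1.36))*exp(q)/(4.07*exp(2*q) + 2.22*exp(q) + 1.36)^3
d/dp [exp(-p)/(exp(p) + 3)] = (-2*exp(p) - 3)*exp(-p)/(exp(2*p) + 6*exp(p) + 9)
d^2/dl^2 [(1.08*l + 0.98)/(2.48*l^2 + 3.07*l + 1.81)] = ((1.08*l + 0.98)*(4.96*l + 3.07)*(9.92*l + 6.14) - (16.0704*l + 11.492)*(2.48*l^2 + 3.07*l + 1.81))/(2.48*l^2 + 3.07*l + 1.81)^3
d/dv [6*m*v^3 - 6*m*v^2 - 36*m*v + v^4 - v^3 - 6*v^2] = 18*m*v^2 - 12*m*v - 36*m + 4*v^3 - 3*v^2 - 12*v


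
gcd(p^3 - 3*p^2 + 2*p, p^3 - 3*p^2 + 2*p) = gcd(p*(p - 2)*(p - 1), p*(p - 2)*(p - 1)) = p^3 - 3*p^2 + 2*p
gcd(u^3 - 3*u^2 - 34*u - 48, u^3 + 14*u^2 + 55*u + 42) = 1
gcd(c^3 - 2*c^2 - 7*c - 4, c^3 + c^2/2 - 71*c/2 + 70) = c - 4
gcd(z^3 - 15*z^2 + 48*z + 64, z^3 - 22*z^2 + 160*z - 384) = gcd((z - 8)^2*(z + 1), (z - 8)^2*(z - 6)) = z^2 - 16*z + 64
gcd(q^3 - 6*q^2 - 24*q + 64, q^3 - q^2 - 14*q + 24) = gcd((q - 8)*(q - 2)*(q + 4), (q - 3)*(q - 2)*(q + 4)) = q^2 + 2*q - 8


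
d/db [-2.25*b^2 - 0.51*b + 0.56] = -4.5*b - 0.51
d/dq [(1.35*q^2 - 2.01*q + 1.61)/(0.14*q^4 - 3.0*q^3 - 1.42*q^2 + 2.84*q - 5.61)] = (-0.378*q^5 + 4.8942*q^4 - 12.9616*q^3 + 15.4698*q^2 - 10.5746*q + 6.7037)/(0.0196*q^8 - 0.84*q^7 + 8.6024*q^6 + 9.3152*q^5 - 16.5944*q^4 + 25.5944*q^3 + 23.998*q^2 - 31.8648*q + 31.4721)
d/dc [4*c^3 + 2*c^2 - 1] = 4*c*(3*c + 1)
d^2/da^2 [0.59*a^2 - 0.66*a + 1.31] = 1.18000000000000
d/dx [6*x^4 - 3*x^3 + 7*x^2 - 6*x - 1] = 24*x^3 - 9*x^2 + 14*x - 6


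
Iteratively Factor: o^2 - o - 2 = (o - 2)*(o + 1)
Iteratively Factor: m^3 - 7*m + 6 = (m - 1)*(m^2 + m - 6) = (m - 2)*(m - 1)*(m + 3)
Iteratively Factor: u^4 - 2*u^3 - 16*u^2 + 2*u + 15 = (u + 3)*(u^3 - 5*u^2 - u + 5) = (u - 1)*(u + 3)*(u^2 - 4*u - 5) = (u - 1)*(u + 1)*(u + 3)*(u - 5)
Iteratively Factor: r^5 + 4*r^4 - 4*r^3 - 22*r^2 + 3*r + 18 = (r + 1)*(r^4 + 3*r^3 - 7*r^2 - 15*r + 18) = (r - 2)*(r + 1)*(r^3 + 5*r^2 + 3*r - 9) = (r - 2)*(r + 1)*(r + 3)*(r^2 + 2*r - 3) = (r - 2)*(r + 1)*(r + 3)^2*(r - 1)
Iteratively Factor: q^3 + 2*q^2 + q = (q + 1)*(q^2 + q) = (q + 1)^2*(q)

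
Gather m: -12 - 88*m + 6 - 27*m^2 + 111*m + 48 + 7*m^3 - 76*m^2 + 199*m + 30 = 7*m^3 - 103*m^2 + 222*m + 72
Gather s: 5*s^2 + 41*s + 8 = 5*s^2 + 41*s + 8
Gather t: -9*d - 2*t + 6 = -9*d - 2*t + 6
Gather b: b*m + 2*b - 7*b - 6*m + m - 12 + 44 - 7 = b*(m - 5) - 5*m + 25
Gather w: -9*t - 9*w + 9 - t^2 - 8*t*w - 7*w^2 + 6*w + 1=-t^2 - 9*t - 7*w^2 + w*(-8*t - 3) + 10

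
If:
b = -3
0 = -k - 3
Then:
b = -3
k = -3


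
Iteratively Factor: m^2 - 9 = (m + 3)*(m - 3)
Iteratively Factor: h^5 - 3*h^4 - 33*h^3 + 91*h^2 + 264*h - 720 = (h + 4)*(h^4 - 7*h^3 - 5*h^2 + 111*h - 180) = (h - 3)*(h + 4)*(h^3 - 4*h^2 - 17*h + 60) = (h - 3)^2*(h + 4)*(h^2 - h - 20) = (h - 3)^2*(h + 4)^2*(h - 5)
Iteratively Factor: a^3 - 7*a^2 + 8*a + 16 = (a + 1)*(a^2 - 8*a + 16) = (a - 4)*(a + 1)*(a - 4)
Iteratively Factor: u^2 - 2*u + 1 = (u - 1)*(u - 1)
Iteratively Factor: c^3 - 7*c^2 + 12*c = (c - 4)*(c^2 - 3*c) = (c - 4)*(c - 3)*(c)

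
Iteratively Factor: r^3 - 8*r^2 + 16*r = (r)*(r^2 - 8*r + 16) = r*(r - 4)*(r - 4)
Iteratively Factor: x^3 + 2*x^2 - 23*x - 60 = (x + 4)*(x^2 - 2*x - 15) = (x + 3)*(x + 4)*(x - 5)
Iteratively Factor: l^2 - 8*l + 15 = (l - 3)*(l - 5)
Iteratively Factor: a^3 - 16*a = (a + 4)*(a^2 - 4*a) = (a - 4)*(a + 4)*(a)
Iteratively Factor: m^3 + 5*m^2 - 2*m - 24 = (m + 3)*(m^2 + 2*m - 8) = (m + 3)*(m + 4)*(m - 2)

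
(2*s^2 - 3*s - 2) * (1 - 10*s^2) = -20*s^4 + 30*s^3 + 22*s^2 - 3*s - 2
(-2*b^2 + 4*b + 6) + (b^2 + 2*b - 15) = -b^2 + 6*b - 9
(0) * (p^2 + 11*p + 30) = 0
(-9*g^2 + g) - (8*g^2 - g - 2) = -17*g^2 + 2*g + 2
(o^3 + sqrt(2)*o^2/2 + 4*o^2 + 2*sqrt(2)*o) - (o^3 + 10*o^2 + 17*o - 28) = -6*o^2 + sqrt(2)*o^2/2 - 17*o + 2*sqrt(2)*o + 28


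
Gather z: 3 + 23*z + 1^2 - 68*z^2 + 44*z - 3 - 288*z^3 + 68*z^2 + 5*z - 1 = -288*z^3 + 72*z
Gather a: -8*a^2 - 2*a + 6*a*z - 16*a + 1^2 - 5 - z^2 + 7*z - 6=-8*a^2 + a*(6*z - 18) - z^2 + 7*z - 10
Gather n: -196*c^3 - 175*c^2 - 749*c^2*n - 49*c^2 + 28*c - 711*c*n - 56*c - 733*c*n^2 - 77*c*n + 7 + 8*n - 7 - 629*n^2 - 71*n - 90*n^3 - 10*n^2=-196*c^3 - 224*c^2 - 28*c - 90*n^3 + n^2*(-733*c - 639) + n*(-749*c^2 - 788*c - 63)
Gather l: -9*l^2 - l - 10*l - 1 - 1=-9*l^2 - 11*l - 2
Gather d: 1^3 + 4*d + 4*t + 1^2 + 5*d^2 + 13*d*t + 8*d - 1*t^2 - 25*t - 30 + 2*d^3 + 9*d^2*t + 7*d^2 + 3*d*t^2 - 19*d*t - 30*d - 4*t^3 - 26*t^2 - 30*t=2*d^3 + d^2*(9*t + 12) + d*(3*t^2 - 6*t - 18) - 4*t^3 - 27*t^2 - 51*t - 28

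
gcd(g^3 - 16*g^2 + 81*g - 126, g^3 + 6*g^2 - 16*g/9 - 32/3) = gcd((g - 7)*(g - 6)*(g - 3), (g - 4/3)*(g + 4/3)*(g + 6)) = 1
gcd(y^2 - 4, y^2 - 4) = y^2 - 4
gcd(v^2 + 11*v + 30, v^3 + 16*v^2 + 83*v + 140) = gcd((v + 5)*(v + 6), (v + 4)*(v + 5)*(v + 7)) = v + 5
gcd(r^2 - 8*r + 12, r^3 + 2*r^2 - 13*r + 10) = r - 2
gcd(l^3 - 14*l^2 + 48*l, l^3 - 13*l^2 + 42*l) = l^2 - 6*l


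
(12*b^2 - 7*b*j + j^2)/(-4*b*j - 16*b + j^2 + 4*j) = (-3*b + j)/(j + 4)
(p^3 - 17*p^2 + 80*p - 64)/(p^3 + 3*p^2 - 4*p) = (p^2 - 16*p + 64)/(p*(p + 4))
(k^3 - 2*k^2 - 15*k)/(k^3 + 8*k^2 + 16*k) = (k^2 - 2*k - 15)/(k^2 + 8*k + 16)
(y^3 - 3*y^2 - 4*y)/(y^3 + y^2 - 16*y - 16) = y/(y + 4)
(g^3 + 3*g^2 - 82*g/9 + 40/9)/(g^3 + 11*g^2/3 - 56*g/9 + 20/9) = (3*g - 4)/(3*g - 2)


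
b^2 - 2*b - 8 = (b - 4)*(b + 2)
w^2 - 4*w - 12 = (w - 6)*(w + 2)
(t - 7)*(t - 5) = t^2 - 12*t + 35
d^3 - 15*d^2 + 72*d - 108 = (d - 6)^2*(d - 3)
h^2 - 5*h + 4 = (h - 4)*(h - 1)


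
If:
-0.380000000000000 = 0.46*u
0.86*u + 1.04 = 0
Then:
No Solution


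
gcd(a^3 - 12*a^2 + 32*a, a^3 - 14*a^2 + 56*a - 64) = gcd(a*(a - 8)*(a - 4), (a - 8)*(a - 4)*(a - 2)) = a^2 - 12*a + 32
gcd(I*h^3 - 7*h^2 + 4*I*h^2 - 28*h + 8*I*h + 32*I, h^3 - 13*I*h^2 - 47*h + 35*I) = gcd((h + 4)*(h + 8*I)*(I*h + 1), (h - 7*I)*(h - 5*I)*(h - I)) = h - I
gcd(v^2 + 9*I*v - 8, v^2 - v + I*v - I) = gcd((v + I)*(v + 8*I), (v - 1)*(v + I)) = v + I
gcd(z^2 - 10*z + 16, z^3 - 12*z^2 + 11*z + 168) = z - 8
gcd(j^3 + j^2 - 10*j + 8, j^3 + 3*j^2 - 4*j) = j^2 + 3*j - 4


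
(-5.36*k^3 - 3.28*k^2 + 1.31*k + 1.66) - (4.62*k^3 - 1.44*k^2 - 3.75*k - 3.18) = -9.98*k^3 - 1.84*k^2 + 5.06*k + 4.84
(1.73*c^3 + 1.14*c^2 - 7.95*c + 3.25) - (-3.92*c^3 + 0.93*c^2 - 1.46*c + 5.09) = 5.65*c^3 + 0.21*c^2 - 6.49*c - 1.84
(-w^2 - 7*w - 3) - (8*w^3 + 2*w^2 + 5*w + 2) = -8*w^3 - 3*w^2 - 12*w - 5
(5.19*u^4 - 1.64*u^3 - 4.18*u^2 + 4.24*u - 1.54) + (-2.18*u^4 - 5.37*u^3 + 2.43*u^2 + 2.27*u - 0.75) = 3.01*u^4 - 7.01*u^3 - 1.75*u^2 + 6.51*u - 2.29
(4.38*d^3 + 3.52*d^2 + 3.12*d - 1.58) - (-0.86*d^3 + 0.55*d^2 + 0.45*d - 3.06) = 5.24*d^3 + 2.97*d^2 + 2.67*d + 1.48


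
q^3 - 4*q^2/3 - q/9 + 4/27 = (q - 4/3)*(q - 1/3)*(q + 1/3)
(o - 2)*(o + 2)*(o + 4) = o^3 + 4*o^2 - 4*o - 16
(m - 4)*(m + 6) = m^2 + 2*m - 24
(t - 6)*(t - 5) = t^2 - 11*t + 30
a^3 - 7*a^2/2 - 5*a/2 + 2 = (a - 4)*(a - 1/2)*(a + 1)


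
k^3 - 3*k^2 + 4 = (k - 2)^2*(k + 1)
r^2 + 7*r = r*(r + 7)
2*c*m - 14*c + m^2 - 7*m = (2*c + m)*(m - 7)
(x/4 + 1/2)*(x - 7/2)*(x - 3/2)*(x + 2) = x^4/4 - x^3/4 - 43*x^2/16 + x/4 + 21/4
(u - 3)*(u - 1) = u^2 - 4*u + 3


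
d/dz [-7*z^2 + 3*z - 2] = 3 - 14*z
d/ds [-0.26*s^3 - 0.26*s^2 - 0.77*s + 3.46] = -0.78*s^2 - 0.52*s - 0.77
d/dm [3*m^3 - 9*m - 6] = 9*m^2 - 9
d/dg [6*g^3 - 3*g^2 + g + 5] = 18*g^2 - 6*g + 1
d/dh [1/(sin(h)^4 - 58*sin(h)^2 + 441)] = 4*(cos(h)^2 + 28)*sin(h)*cos(h)/(sin(h)^4 - 58*sin(h)^2 + 441)^2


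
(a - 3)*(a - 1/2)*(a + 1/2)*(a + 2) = a^4 - a^3 - 25*a^2/4 + a/4 + 3/2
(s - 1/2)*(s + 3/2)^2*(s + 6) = s^4 + 17*s^3/2 + 63*s^2/4 + 27*s/8 - 27/4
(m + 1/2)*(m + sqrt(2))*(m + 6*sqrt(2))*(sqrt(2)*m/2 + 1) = sqrt(2)*m^4/2 + sqrt(2)*m^3/4 + 8*m^3 + 4*m^2 + 13*sqrt(2)*m^2 + 13*sqrt(2)*m/2 + 12*m + 6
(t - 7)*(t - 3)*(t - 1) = t^3 - 11*t^2 + 31*t - 21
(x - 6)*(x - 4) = x^2 - 10*x + 24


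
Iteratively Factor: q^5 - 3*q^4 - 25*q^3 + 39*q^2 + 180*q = (q)*(q^4 - 3*q^3 - 25*q^2 + 39*q + 180) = q*(q + 3)*(q^3 - 6*q^2 - 7*q + 60) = q*(q - 5)*(q + 3)*(q^2 - q - 12) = q*(q - 5)*(q + 3)^2*(q - 4)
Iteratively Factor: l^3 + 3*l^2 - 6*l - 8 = (l + 4)*(l^2 - l - 2) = (l - 2)*(l + 4)*(l + 1)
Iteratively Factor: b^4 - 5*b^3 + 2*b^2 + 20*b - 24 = (b - 2)*(b^3 - 3*b^2 - 4*b + 12) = (b - 2)^2*(b^2 - b - 6) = (b - 3)*(b - 2)^2*(b + 2)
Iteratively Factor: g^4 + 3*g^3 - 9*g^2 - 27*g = (g - 3)*(g^3 + 6*g^2 + 9*g) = (g - 3)*(g + 3)*(g^2 + 3*g) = g*(g - 3)*(g + 3)*(g + 3)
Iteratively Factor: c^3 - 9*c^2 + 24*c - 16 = (c - 4)*(c^2 - 5*c + 4) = (c - 4)*(c - 1)*(c - 4)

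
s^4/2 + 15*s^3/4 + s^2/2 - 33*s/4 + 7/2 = (s/2 + 1)*(s - 1)*(s - 1/2)*(s + 7)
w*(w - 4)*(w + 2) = w^3 - 2*w^2 - 8*w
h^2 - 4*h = h*(h - 4)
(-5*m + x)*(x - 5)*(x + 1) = -5*m*x^2 + 20*m*x + 25*m + x^3 - 4*x^2 - 5*x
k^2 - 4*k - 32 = (k - 8)*(k + 4)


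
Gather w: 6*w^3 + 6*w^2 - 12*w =6*w^3 + 6*w^2 - 12*w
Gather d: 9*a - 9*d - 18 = 9*a - 9*d - 18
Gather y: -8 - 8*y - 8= -8*y - 16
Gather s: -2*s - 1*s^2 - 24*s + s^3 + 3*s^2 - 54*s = s^3 + 2*s^2 - 80*s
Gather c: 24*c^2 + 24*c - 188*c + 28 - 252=24*c^2 - 164*c - 224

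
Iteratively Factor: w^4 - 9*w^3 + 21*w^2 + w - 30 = (w + 1)*(w^3 - 10*w^2 + 31*w - 30) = (w - 2)*(w + 1)*(w^2 - 8*w + 15) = (w - 5)*(w - 2)*(w + 1)*(w - 3)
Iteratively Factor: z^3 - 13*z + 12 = (z + 4)*(z^2 - 4*z + 3) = (z - 1)*(z + 4)*(z - 3)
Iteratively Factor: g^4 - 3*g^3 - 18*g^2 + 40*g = (g + 4)*(g^3 - 7*g^2 + 10*g) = (g - 5)*(g + 4)*(g^2 - 2*g) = g*(g - 5)*(g + 4)*(g - 2)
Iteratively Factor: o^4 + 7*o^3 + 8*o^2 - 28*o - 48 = (o + 3)*(o^3 + 4*o^2 - 4*o - 16) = (o + 2)*(o + 3)*(o^2 + 2*o - 8) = (o - 2)*(o + 2)*(o + 3)*(o + 4)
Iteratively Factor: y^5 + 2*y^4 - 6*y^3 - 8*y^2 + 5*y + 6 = (y + 3)*(y^4 - y^3 - 3*y^2 + y + 2) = (y + 1)*(y + 3)*(y^3 - 2*y^2 - y + 2) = (y - 2)*(y + 1)*(y + 3)*(y^2 - 1) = (y - 2)*(y + 1)^2*(y + 3)*(y - 1)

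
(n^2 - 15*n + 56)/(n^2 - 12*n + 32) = (n - 7)/(n - 4)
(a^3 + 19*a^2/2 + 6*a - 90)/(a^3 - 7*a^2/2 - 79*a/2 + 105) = (a + 6)/(a - 7)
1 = 1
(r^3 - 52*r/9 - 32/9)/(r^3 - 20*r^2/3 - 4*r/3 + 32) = (r + 2/3)/(r - 6)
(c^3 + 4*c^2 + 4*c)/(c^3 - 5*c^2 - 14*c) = (c + 2)/(c - 7)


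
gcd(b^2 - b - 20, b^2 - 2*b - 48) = 1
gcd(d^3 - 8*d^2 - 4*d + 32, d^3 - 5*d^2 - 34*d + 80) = d^2 - 10*d + 16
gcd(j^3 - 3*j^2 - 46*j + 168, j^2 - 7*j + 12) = j - 4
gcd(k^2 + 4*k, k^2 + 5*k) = k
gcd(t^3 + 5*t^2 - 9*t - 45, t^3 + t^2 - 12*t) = t - 3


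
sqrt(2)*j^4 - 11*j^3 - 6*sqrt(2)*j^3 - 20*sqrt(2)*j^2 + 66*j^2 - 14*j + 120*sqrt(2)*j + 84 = (j - 6)*(j - 7*sqrt(2))*(j + sqrt(2))*(sqrt(2)*j + 1)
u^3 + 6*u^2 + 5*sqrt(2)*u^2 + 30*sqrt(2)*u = u*(u + 6)*(u + 5*sqrt(2))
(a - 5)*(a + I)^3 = a^4 - 5*a^3 + 3*I*a^3 - 3*a^2 - 15*I*a^2 + 15*a - I*a + 5*I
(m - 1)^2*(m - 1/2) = m^3 - 5*m^2/2 + 2*m - 1/2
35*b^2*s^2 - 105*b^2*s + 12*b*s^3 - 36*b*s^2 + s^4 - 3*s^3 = s*(5*b + s)*(7*b + s)*(s - 3)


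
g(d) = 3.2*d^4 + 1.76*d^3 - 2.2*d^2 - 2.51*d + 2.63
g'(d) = 12.8*d^3 + 5.28*d^2 - 4.4*d - 2.51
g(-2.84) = 159.87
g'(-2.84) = -240.63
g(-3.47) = 375.26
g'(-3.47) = -458.47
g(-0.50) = 3.32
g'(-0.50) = -0.59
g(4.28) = 1163.38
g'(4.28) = 1078.93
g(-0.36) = 3.22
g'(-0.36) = -0.84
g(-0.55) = 3.34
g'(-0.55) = -0.62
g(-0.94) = 4.08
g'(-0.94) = -4.34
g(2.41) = 116.39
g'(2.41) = 196.72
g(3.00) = 282.02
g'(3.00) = 377.41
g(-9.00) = 19559.18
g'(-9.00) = -8866.43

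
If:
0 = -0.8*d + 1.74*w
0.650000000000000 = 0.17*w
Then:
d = 8.32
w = 3.82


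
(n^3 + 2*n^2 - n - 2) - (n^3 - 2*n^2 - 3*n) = 4*n^2 + 2*n - 2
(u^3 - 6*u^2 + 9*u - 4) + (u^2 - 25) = u^3 - 5*u^2 + 9*u - 29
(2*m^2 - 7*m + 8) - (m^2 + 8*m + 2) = m^2 - 15*m + 6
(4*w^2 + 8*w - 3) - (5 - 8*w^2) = 12*w^2 + 8*w - 8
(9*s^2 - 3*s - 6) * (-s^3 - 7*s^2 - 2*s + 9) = -9*s^5 - 60*s^4 + 9*s^3 + 129*s^2 - 15*s - 54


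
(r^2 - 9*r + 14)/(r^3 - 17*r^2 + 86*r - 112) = 1/(r - 8)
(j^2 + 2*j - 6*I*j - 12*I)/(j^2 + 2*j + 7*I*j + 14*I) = (j - 6*I)/(j + 7*I)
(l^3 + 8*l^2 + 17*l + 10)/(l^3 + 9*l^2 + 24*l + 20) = (l + 1)/(l + 2)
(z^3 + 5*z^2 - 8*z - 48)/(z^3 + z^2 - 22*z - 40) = (z^2 + z - 12)/(z^2 - 3*z - 10)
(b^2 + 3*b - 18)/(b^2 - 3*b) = (b + 6)/b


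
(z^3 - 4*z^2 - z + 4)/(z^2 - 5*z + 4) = z + 1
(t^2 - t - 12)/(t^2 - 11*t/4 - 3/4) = 4*(-t^2 + t + 12)/(-4*t^2 + 11*t + 3)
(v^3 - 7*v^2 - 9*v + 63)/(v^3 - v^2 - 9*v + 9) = (v - 7)/(v - 1)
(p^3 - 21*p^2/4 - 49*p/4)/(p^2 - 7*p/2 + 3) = p*(4*p^2 - 21*p - 49)/(2*(2*p^2 - 7*p + 6))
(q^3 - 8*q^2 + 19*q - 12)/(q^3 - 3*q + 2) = (q^2 - 7*q + 12)/(q^2 + q - 2)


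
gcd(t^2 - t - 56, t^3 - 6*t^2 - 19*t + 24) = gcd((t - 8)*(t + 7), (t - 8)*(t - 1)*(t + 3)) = t - 8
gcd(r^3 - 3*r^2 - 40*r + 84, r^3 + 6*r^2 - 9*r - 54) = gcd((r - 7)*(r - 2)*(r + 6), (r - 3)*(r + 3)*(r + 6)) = r + 6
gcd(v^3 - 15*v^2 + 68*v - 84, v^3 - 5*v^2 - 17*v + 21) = v - 7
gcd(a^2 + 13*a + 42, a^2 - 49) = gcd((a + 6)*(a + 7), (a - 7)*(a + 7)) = a + 7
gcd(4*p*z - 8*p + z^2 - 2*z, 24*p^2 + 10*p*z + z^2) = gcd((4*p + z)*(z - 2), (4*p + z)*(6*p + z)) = 4*p + z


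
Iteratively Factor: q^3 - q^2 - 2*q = (q - 2)*(q^2 + q) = (q - 2)*(q + 1)*(q)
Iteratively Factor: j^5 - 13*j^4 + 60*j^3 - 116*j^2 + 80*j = (j - 4)*(j^4 - 9*j^3 + 24*j^2 - 20*j) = (j - 4)*(j - 2)*(j^3 - 7*j^2 + 10*j) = (j - 5)*(j - 4)*(j - 2)*(j^2 - 2*j) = (j - 5)*(j - 4)*(j - 2)^2*(j)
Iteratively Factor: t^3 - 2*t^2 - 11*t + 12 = (t - 1)*(t^2 - t - 12) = (t - 1)*(t + 3)*(t - 4)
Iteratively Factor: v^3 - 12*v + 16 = (v - 2)*(v^2 + 2*v - 8) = (v - 2)*(v + 4)*(v - 2)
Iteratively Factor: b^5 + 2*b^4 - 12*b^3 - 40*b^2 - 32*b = (b + 2)*(b^4 - 12*b^2 - 16*b) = (b + 2)^2*(b^3 - 2*b^2 - 8*b) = (b - 4)*(b + 2)^2*(b^2 + 2*b) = b*(b - 4)*(b + 2)^2*(b + 2)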